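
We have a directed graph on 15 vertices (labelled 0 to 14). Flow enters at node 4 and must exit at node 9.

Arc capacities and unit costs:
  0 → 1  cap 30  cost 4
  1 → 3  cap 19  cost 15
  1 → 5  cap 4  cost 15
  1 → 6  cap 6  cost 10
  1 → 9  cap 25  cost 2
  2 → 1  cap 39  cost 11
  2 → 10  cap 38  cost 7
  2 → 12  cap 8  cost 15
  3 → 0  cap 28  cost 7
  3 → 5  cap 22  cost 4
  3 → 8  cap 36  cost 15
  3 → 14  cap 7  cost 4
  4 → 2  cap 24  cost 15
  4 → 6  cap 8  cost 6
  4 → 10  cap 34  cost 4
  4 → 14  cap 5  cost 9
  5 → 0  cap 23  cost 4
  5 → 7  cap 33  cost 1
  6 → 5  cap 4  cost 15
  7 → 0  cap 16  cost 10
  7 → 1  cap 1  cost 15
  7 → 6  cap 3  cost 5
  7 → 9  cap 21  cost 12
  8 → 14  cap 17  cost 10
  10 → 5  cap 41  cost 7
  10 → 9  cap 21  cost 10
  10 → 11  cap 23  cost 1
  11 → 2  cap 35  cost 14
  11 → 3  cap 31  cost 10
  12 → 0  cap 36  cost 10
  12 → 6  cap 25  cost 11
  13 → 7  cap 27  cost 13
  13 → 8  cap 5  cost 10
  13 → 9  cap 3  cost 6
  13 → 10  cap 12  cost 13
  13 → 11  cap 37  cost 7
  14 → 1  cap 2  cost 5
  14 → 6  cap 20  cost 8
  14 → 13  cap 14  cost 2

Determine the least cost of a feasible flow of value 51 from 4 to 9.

Minimum cost for 51 units: 992

shortest-cost path #1: 4→10→9 push 21 @ unit cost 14 (adds 294)
shortest-cost path #2: 4→14→1→9 push 2 @ unit cost 16 (adds 32)
shortest-cost path #3: 4→14→13→9 push 3 @ unit cost 17 (adds 51)
shortest-cost path #4: 4→10→5→0→1→9 push 13 @ unit cost 21 (adds 273)
shortest-cost path #5: 4→2→1→9 push 10 @ unit cost 28 (adds 280)
shortest-cost path #6: 4→2→1→0→5→7→9 push 2 @ unit cost 31 (adds 62)
total cost = 992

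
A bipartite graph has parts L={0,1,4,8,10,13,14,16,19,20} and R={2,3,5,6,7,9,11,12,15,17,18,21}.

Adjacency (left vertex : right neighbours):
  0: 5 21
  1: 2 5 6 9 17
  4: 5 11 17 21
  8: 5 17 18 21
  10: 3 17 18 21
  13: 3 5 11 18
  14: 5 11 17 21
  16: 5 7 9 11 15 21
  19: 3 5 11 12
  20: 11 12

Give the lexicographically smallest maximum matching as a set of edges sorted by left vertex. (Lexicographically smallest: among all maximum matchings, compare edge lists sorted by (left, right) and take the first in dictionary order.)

|M| = 9 (so the lex-smallest maximum matching has 9 edges)
process left vertices in ascending order; for each, take the smallest-labelled available neighbour that still permits 9 edges overall, or leave it unmatched if none does
lex-smallest matching: {0-5, 1-2, 4-11, 8-17, 10-3, 13-18, 14-21, 16-7, 19-12}

Lex-smallest maximum matching: {(0,5), (1,2), (4,11), (8,17), (10,3), (13,18), (14,21), (16,7), (19,12)}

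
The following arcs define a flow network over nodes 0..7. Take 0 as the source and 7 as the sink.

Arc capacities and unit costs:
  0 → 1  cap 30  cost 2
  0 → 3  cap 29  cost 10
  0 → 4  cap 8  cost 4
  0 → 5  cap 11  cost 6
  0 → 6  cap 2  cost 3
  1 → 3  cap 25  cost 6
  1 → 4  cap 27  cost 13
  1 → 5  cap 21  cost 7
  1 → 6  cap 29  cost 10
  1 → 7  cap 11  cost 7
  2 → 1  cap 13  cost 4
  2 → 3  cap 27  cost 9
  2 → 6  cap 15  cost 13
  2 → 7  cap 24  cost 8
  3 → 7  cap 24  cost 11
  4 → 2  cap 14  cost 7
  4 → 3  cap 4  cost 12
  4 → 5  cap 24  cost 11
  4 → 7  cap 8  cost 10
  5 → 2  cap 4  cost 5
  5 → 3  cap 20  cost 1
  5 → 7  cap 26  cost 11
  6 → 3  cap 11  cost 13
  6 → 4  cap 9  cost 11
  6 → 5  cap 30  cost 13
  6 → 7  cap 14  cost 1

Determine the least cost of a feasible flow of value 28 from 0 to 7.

shortest-cost path #1: 0→6→7 push 2 @ unit cost 4 (adds 8)
shortest-cost path #2: 0→1→7 push 11 @ unit cost 9 (adds 99)
shortest-cost path #3: 0→1→6→7 push 12 @ unit cost 13 (adds 156)
shortest-cost path #4: 0→4→7 push 3 @ unit cost 14 (adds 42)
total cost = 305

Minimum cost for 28 units: 305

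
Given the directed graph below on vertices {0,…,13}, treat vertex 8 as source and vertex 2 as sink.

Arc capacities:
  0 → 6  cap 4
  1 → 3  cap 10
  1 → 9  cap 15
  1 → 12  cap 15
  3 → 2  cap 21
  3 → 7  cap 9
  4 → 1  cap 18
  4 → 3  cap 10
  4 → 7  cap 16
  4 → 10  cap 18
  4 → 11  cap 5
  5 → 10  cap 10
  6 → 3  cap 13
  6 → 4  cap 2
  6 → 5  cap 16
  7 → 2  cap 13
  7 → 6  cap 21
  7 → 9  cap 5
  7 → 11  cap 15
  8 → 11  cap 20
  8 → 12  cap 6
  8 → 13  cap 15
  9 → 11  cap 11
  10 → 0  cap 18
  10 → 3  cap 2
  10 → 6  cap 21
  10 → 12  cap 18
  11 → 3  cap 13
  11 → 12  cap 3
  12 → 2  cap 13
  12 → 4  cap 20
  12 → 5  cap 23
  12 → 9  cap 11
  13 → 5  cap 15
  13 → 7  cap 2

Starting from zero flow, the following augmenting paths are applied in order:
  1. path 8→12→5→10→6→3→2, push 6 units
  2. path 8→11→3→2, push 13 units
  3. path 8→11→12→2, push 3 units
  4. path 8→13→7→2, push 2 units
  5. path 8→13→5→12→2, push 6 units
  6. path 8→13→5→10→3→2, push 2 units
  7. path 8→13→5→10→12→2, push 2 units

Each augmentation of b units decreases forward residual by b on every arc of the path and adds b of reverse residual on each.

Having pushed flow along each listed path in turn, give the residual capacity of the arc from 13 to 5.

Residual capacity of (13,5): 5

after path 1 (8→12→5→10→6→3→2, push 6): res(13,5)=15
after path 2 (8→11→3→2, push 13): res(13,5)=15
after path 3 (8→11→12→2, push 3): res(13,5)=15
after path 4 (8→13→7→2, push 2): res(13,5)=15
after path 5 (8→13→5→12→2, push 6): res(13,5)=9
after path 6 (8→13→5→10→3→2, push 2): res(13,5)=7
after path 7 (8→13→5→10→12→2, push 2): res(13,5)=5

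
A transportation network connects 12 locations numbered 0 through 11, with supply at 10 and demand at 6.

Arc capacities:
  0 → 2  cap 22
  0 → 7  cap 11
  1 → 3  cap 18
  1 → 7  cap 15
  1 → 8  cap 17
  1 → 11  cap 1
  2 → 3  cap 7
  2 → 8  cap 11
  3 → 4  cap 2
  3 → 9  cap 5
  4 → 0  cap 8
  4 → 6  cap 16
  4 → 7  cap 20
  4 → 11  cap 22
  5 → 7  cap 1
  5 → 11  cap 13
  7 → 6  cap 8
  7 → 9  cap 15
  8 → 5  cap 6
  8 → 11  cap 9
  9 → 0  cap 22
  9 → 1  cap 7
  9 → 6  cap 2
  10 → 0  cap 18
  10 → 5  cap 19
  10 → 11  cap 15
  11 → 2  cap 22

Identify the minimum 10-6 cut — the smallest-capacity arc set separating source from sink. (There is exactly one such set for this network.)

augment #1: 10→0→7→6 push 8
augment #2: 10→0→7→9→6 push 2
augment #3: 10→0→2→3→4→6 push 2
max flow = 12; residual-reachable set from 10 gives S-side
cut edges (S→T): {(3,4), (7,6), (9,6)} total cap 12

Min-cut arcs: {(3,4), (7,6), (9,6)} (total capacity 12)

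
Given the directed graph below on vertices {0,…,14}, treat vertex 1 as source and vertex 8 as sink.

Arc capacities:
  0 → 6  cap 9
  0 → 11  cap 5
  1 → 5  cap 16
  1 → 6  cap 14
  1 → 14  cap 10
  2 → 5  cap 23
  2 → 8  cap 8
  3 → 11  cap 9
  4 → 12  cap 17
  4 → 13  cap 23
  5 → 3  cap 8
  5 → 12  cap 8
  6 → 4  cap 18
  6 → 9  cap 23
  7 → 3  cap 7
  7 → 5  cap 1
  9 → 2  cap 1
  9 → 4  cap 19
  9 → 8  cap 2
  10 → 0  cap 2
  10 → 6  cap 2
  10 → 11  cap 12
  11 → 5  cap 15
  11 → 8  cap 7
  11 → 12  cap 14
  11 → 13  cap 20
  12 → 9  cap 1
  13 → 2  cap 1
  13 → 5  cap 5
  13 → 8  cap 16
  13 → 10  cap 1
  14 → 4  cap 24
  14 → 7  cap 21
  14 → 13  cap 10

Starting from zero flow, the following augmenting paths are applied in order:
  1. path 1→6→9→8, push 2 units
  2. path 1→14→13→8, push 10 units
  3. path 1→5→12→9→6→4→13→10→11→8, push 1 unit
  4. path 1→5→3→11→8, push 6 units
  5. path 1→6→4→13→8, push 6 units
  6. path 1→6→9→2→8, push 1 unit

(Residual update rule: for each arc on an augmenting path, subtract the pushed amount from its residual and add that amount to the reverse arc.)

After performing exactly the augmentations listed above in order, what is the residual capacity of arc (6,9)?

after path 1 (1→6→9→8, push 2): res(6,9)=21
after path 2 (1→14→13→8, push 10): res(6,9)=21
after path 3 (1→5→12→9→6→4→13→10→11→8, push 1): res(6,9)=22
after path 4 (1→5→3→11→8, push 6): res(6,9)=22
after path 5 (1→6→4→13→8, push 6): res(6,9)=22
after path 6 (1→6→9→2→8, push 1): res(6,9)=21

Residual capacity of (6,9): 21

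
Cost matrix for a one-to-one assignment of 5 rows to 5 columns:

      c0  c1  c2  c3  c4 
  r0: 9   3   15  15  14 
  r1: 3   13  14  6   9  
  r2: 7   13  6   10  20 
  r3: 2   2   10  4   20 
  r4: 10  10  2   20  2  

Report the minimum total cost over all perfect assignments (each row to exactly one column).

Minimum assignment cost: 18

optimal assignment: row0→col1 (cost 3), row1→col0 (cost 3), row2→col2 (cost 6), row3→col3 (cost 4), row4→col4 (cost 2)
total = 3 + 3 + 6 + 4 + 2 = 18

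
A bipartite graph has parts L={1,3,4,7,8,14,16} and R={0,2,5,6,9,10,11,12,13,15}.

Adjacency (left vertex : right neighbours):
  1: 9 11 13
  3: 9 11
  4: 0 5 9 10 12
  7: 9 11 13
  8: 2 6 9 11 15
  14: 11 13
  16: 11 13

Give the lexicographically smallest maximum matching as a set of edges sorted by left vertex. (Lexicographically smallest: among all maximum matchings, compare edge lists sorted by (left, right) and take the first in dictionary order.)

|M| = 5 (so the lex-smallest maximum matching has 5 edges)
process left vertices in ascending order; for each, take the smallest-labelled available neighbour that still permits 5 edges overall, or leave it unmatched if none does
lex-smallest matching: {1-9, 3-11, 4-0, 7-13, 8-2}

Lex-smallest maximum matching: {(1,9), (3,11), (4,0), (7,13), (8,2)}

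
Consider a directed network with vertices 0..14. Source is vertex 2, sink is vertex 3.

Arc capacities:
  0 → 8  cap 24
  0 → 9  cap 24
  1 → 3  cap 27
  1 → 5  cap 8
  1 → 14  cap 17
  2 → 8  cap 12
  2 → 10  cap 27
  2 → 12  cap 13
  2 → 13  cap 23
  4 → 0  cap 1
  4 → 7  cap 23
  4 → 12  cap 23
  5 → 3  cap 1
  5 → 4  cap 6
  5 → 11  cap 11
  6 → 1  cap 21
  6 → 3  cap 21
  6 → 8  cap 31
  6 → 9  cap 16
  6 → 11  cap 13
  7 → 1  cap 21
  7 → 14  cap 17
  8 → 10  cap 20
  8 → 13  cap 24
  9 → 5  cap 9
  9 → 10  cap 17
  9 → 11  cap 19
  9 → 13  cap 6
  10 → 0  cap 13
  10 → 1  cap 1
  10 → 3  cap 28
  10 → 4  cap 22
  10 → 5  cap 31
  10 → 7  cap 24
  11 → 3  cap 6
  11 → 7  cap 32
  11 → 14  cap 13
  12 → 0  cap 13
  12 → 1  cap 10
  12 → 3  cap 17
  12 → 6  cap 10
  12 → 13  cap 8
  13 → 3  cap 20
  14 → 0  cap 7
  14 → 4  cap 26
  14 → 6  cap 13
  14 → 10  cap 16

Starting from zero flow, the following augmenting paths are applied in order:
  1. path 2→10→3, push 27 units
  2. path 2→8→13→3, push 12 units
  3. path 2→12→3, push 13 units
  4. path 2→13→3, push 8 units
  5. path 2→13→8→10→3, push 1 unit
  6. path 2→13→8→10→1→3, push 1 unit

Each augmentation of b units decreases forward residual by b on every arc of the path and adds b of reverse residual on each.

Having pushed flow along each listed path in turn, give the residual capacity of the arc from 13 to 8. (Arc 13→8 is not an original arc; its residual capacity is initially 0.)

after path 1 (2→10→3, push 27): res(13,8)=0
after path 2 (2→8→13→3, push 12): res(13,8)=12
after path 3 (2→12→3, push 13): res(13,8)=12
after path 4 (2→13→3, push 8): res(13,8)=12
after path 5 (2→13→8→10→3, push 1): res(13,8)=11
after path 6 (2→13→8→10→1→3, push 1): res(13,8)=10

Residual capacity of (13,8): 10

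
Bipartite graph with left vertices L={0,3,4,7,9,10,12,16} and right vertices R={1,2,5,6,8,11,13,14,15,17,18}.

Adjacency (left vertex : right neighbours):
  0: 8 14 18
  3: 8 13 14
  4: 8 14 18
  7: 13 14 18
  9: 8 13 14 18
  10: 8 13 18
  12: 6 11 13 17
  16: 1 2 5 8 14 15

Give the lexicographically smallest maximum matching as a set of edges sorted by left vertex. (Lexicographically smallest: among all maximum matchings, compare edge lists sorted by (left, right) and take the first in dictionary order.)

Lex-smallest maximum matching: {(0,8), (3,13), (4,14), (7,18), (12,6), (16,1)}

|M| = 6 (so the lex-smallest maximum matching has 6 edges)
process left vertices in ascending order; for each, take the smallest-labelled available neighbour that still permits 6 edges overall, or leave it unmatched if none does
lex-smallest matching: {0-8, 3-13, 4-14, 7-18, 12-6, 16-1}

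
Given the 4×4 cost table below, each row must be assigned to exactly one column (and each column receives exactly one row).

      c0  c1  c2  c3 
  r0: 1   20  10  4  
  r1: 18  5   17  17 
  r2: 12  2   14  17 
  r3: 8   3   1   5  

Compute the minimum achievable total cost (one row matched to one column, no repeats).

Minimum assignment cost: 21

optimal assignment: row0→col0 (cost 1), row1→col3 (cost 17), row2→col1 (cost 2), row3→col2 (cost 1)
total = 1 + 17 + 2 + 1 = 21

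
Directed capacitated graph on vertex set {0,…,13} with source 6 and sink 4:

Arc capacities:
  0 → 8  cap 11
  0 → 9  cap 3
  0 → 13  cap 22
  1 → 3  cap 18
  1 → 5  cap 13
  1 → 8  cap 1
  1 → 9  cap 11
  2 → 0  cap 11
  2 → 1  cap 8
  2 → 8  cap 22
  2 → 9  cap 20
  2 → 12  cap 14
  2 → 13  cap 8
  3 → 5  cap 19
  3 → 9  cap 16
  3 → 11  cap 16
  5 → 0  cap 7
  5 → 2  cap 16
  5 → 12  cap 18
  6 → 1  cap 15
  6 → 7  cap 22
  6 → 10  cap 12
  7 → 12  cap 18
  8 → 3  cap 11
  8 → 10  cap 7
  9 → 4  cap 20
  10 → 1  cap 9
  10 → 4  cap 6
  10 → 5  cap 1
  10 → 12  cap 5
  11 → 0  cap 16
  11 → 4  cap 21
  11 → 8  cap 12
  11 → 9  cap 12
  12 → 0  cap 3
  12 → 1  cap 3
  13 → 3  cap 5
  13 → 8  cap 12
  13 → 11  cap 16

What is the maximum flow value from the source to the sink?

Maximum flow value: 33

augment #1: 6→10→4 bottleneck 6, total now 6
augment #2: 6→1→9→4 bottleneck 11, total now 17
augment #3: 6→1→3→9→4 bottleneck 4, total now 21
augment #4: 6→7→12→0→9→4 bottleneck 3, total now 24
augment #5: 6→10→1→3→9→4 bottleneck 2, total now 26
augment #6: 6→10→1→3→11→4 bottleneck 4, total now 30
augment #7: 6→7→12→1→3→11→4 bottleneck 3, total now 33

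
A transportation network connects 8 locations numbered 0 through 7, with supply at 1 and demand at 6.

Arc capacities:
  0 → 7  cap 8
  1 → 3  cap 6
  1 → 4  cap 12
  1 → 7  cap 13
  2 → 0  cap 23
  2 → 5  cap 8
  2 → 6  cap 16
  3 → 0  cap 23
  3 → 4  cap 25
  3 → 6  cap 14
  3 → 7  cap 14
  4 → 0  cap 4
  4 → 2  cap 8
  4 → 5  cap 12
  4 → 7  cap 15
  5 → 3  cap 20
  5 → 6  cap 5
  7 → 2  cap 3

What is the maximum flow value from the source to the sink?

augment #1: 1→3→6 bottleneck 6, total now 6
augment #2: 1→4→2→6 bottleneck 8, total now 14
augment #3: 1→4→5→6 bottleneck 4, total now 18
augment #4: 1→7→2→6 bottleneck 3, total now 21

Maximum flow value: 21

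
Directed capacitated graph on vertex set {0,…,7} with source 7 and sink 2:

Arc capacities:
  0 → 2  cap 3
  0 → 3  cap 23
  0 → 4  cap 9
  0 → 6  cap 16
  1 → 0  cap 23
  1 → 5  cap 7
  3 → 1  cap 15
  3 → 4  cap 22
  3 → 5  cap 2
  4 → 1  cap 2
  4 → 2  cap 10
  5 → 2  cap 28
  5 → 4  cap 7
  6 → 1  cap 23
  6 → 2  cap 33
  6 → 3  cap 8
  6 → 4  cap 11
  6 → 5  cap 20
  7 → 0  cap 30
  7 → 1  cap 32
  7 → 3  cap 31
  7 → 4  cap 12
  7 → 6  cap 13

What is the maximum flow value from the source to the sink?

Maximum flow value: 51

augment #1: 7→0→2 bottleneck 3, total now 3
augment #2: 7→4→2 bottleneck 10, total now 13
augment #3: 7→6→2 bottleneck 13, total now 26
augment #4: 7→0→6→2 bottleneck 16, total now 42
augment #5: 7→1→5→2 bottleneck 7, total now 49
augment #6: 7→3→5→2 bottleneck 2, total now 51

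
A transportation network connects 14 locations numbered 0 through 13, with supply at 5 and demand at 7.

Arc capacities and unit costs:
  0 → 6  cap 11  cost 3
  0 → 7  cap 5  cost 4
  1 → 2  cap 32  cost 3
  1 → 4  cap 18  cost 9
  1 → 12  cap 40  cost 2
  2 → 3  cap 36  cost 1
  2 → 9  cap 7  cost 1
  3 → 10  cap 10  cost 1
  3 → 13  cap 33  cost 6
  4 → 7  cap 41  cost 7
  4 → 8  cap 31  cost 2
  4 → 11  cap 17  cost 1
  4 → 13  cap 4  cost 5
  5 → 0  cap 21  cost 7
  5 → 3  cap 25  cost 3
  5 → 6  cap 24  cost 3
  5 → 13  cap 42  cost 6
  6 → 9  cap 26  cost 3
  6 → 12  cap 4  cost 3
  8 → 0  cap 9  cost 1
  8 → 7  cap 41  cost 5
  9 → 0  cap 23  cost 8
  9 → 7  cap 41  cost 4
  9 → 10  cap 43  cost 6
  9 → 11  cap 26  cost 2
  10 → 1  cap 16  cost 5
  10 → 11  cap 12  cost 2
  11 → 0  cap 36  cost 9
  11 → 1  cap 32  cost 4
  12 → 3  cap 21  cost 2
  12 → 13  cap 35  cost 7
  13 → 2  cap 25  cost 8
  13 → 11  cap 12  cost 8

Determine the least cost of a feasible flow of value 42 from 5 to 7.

Minimum cost for 42 units: 550

shortest-cost path #1: 5→6→9→7 push 24 @ unit cost 10 (adds 240)
shortest-cost path #2: 5→0→7 push 5 @ unit cost 11 (adds 55)
shortest-cost path #3: 5→0→6→9→7 push 2 @ unit cost 17 (adds 34)
shortest-cost path #4: 5→3→10→1→2→9→7 push 7 @ unit cost 17 (adds 119)
shortest-cost path #5: 5→3→10→1→4→7 push 3 @ unit cost 25 (adds 75)
shortest-cost path #6: 5→13→2→1→4→7 push 1 @ unit cost 27 (adds 27)
total cost = 550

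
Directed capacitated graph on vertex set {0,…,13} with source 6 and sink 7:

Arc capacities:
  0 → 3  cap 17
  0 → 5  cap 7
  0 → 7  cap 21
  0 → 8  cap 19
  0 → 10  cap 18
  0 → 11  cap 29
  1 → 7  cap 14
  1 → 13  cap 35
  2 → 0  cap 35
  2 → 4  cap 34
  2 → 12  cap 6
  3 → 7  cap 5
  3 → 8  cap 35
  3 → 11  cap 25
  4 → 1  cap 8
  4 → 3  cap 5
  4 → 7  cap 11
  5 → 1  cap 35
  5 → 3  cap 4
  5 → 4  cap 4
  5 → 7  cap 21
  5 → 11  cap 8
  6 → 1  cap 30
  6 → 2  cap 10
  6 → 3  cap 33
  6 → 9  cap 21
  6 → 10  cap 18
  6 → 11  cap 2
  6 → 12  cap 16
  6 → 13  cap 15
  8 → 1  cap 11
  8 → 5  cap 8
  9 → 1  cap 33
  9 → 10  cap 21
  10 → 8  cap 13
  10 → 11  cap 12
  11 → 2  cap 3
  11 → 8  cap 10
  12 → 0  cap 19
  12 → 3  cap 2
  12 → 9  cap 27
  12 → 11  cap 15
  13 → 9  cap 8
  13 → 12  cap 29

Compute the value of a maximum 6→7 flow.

augment #1: 6→1→7 bottleneck 14, total now 14
augment #2: 6→3→7 bottleneck 5, total now 19
augment #3: 6→2→0→7 bottleneck 10, total now 29
augment #4: 6→12→0→7 bottleneck 11, total now 40
augment #5: 6→3→8→5→7 bottleneck 8, total now 48
augment #6: 6→11→2→4→7 bottleneck 2, total now 50
augment #7: 6→12→0→5→7 bottleneck 5, total now 55
augment #8: 6→3→11→2→4→7 bottleneck 1, total now 56
augment #9: 6→13→12→0→5→7 bottleneck 2, total now 58
augment #10: 6→13→12→0→2→4→7 bottleneck 1, total now 59

Maximum flow value: 59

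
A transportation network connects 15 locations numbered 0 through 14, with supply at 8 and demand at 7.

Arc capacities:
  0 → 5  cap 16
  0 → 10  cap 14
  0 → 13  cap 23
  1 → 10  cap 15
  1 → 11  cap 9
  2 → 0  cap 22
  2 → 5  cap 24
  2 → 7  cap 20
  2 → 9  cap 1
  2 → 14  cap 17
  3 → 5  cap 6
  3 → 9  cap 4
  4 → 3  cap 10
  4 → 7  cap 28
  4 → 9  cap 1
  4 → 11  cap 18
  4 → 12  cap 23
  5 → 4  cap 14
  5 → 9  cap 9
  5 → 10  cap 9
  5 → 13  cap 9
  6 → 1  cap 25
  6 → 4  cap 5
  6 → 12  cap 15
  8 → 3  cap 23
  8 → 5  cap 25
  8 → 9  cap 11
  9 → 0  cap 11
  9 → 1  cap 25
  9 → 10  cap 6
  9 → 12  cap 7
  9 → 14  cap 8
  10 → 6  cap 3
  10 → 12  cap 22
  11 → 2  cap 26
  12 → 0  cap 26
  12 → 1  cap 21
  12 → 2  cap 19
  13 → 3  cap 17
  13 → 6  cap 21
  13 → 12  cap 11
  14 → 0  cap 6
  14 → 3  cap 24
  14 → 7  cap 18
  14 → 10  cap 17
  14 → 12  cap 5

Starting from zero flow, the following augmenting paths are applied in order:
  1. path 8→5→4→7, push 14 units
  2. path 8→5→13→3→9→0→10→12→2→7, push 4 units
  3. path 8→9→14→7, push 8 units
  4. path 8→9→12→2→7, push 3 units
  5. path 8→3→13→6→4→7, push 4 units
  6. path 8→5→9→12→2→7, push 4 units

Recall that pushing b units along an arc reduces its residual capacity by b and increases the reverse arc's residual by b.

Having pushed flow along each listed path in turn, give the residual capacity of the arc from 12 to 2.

Residual capacity of (12,2): 8

after path 1 (8→5→4→7, push 14): res(12,2)=19
after path 2 (8→5→13→3→9→0→10→12→2→7, push 4): res(12,2)=15
after path 3 (8→9→14→7, push 8): res(12,2)=15
after path 4 (8→9→12→2→7, push 3): res(12,2)=12
after path 5 (8→3→13→6→4→7, push 4): res(12,2)=12
after path 6 (8→5→9→12→2→7, push 4): res(12,2)=8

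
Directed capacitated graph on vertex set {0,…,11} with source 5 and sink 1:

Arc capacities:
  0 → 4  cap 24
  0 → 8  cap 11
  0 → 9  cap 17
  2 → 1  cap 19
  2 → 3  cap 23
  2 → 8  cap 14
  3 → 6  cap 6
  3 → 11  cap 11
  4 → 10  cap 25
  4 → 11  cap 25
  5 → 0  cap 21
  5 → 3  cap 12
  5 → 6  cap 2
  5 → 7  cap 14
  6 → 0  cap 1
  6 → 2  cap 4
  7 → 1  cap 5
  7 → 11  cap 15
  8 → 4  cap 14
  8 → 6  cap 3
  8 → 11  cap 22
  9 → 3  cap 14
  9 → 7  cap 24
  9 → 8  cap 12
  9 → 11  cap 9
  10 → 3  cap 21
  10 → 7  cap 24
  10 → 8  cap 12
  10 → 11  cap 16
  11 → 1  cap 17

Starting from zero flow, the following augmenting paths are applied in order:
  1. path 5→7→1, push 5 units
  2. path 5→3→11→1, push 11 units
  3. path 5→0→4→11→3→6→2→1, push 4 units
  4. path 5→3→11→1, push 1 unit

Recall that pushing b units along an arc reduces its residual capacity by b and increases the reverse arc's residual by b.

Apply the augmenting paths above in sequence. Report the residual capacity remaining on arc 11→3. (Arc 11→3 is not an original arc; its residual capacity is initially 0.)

after path 1 (5→7→1, push 5): res(11,3)=0
after path 2 (5→3→11→1, push 11): res(11,3)=11
after path 3 (5→0→4→11→3→6→2→1, push 4): res(11,3)=7
after path 4 (5→3→11→1, push 1): res(11,3)=8

Residual capacity of (11,3): 8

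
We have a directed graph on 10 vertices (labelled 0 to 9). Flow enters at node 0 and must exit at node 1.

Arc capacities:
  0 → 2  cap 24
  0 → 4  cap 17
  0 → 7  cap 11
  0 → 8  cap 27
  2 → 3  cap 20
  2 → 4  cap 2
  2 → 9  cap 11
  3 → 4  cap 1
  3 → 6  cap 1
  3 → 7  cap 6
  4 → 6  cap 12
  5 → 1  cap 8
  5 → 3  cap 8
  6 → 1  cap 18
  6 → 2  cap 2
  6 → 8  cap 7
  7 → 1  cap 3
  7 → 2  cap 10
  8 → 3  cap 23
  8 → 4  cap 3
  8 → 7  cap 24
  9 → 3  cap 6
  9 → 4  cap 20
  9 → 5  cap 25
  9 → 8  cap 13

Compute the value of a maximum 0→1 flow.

augment #1: 0→7→1 bottleneck 3, total now 3
augment #2: 0→4→6→1 bottleneck 12, total now 15
augment #3: 0→2→3→6→1 bottleneck 1, total now 16
augment #4: 0→2→9→5→1 bottleneck 8, total now 24

Maximum flow value: 24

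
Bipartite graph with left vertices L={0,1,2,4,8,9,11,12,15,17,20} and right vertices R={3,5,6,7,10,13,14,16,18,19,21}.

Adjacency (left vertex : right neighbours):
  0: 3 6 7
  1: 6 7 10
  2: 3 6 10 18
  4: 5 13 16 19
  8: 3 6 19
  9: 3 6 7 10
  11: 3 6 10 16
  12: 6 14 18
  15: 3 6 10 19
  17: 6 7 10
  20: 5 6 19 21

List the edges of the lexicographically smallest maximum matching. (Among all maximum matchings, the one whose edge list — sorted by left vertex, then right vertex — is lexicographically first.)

|M| = 10 (so the lex-smallest maximum matching has 10 edges)
process left vertices in ascending order; for each, take the smallest-labelled available neighbour that still permits 10 edges overall, or leave it unmatched if none does
lex-smallest matching: {0-3, 1-6, 2-18, 4-5, 8-19, 9-7, 11-16, 12-14, 15-10, 20-21}

Lex-smallest maximum matching: {(0,3), (1,6), (2,18), (4,5), (8,19), (9,7), (11,16), (12,14), (15,10), (20,21)}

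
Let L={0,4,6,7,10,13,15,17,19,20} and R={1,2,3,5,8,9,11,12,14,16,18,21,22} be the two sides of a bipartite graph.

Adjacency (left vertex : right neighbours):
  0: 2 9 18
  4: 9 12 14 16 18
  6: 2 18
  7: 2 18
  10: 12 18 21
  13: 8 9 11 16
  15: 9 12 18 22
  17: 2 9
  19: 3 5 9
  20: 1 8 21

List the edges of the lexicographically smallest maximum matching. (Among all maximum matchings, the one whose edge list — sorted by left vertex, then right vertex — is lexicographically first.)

|M| = 9 (so the lex-smallest maximum matching has 9 edges)
process left vertices in ascending order; for each, take the smallest-labelled available neighbour that still permits 9 edges overall, or leave it unmatched if none does
lex-smallest matching: {0-2, 4-12, 6-18, 10-21, 13-8, 15-22, 17-9, 19-3, 20-1}

Lex-smallest maximum matching: {(0,2), (4,12), (6,18), (10,21), (13,8), (15,22), (17,9), (19,3), (20,1)}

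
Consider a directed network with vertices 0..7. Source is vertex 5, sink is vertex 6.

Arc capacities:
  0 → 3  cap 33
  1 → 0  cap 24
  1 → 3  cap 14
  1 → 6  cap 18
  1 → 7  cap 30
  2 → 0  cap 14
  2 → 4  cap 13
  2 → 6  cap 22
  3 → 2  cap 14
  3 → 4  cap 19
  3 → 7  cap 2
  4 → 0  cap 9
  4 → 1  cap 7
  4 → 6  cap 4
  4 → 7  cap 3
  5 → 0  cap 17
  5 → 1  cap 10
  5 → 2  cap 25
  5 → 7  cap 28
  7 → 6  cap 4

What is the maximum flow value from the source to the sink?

augment #1: 5→1→6 bottleneck 10, total now 10
augment #2: 5→2→6 bottleneck 22, total now 32
augment #3: 5→7→6 bottleneck 4, total now 36
augment #4: 5→2→4→6 bottleneck 3, total now 39
augment #5: 5→0→3→4→6 bottleneck 1, total now 40
augment #6: 5→0→3→4→1→6 bottleneck 7, total now 47

Maximum flow value: 47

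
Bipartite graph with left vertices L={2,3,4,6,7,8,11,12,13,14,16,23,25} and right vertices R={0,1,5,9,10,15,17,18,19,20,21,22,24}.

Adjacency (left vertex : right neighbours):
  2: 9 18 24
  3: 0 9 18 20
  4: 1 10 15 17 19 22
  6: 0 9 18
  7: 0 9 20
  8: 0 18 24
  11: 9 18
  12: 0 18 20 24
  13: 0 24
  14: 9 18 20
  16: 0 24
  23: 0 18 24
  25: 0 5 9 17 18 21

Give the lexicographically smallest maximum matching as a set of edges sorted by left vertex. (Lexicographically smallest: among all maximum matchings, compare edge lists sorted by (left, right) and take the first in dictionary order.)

Lex-smallest maximum matching: {(2,9), (3,0), (4,1), (6,18), (7,20), (8,24), (25,5)}

|M| = 7 (so the lex-smallest maximum matching has 7 edges)
process left vertices in ascending order; for each, take the smallest-labelled available neighbour that still permits 7 edges overall, or leave it unmatched if none does
lex-smallest matching: {2-9, 3-0, 4-1, 6-18, 7-20, 8-24, 25-5}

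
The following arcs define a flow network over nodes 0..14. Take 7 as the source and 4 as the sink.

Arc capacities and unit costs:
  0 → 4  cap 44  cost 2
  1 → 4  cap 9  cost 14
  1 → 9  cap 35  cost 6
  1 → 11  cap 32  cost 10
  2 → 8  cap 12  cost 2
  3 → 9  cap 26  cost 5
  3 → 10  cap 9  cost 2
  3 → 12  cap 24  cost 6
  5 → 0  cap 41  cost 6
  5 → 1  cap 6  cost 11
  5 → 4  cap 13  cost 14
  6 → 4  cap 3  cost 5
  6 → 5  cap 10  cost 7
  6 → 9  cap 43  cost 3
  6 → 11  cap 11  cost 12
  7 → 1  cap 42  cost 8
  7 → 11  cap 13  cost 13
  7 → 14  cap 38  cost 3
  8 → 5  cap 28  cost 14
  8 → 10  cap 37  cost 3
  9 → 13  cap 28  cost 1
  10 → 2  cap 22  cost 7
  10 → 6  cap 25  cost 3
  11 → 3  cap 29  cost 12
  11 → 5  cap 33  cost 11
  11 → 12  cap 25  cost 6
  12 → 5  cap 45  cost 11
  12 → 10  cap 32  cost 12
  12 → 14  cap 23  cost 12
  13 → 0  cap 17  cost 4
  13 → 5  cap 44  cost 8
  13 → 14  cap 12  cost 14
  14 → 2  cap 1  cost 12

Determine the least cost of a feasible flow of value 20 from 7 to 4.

shortest-cost path #1: 7→1→9→13→0→4 push 17 @ unit cost 21 (adds 357)
shortest-cost path #2: 7→1→4 push 3 @ unit cost 22 (adds 66)
total cost = 423

Minimum cost for 20 units: 423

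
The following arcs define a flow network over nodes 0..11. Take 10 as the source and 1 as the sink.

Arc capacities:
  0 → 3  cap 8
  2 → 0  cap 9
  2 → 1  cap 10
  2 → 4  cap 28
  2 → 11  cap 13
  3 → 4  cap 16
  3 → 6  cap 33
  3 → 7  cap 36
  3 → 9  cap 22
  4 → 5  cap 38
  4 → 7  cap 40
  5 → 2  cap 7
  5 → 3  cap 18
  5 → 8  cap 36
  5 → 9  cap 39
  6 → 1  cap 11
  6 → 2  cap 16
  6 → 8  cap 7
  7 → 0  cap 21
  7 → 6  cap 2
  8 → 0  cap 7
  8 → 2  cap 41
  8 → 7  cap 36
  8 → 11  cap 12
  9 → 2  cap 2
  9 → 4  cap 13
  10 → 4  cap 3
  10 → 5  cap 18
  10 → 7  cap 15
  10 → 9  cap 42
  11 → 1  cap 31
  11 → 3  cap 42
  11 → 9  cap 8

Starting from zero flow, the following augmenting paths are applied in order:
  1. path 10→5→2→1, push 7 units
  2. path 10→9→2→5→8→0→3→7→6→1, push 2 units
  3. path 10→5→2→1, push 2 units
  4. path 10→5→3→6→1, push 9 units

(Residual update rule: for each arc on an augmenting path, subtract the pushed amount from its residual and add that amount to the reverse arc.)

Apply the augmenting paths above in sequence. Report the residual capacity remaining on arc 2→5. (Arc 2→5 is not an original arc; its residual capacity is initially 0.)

Residual capacity of (2,5): 7

after path 1 (10→5→2→1, push 7): res(2,5)=7
after path 2 (10→9→2→5→8→0→3→7→6→1, push 2): res(2,5)=5
after path 3 (10→5→2→1, push 2): res(2,5)=7
after path 4 (10→5→3→6→1, push 9): res(2,5)=7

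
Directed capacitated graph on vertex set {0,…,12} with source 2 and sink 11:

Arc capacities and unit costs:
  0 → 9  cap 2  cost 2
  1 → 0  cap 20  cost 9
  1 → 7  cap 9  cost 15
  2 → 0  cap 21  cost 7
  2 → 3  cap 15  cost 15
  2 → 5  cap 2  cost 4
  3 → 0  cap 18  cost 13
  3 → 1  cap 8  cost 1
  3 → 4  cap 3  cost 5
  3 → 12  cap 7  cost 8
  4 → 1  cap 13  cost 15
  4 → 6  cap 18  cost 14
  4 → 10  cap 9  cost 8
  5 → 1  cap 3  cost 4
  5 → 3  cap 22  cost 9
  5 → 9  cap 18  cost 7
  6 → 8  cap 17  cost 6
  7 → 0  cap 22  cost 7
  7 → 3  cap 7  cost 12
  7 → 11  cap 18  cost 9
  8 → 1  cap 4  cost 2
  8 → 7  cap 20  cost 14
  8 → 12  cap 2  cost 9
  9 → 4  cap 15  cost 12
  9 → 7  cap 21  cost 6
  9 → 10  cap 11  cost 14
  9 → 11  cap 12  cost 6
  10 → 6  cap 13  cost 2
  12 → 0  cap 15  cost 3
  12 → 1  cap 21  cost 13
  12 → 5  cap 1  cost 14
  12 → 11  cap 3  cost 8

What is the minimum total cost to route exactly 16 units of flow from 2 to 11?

Minimum cost for 16 units: 527

shortest-cost path #1: 2→0→9→11 push 2 @ unit cost 15 (adds 30)
shortest-cost path #2: 2→5→9→11 push 2 @ unit cost 17 (adds 34)
shortest-cost path #3: 2→3→12→11 push 3 @ unit cost 31 (adds 93)
shortest-cost path #4: 2→3→1→7→11 push 8 @ unit cost 40 (adds 320)
shortest-cost path #5: 2→3→12→5→9→11 push 1 @ unit cost 50 (adds 50)
total cost = 527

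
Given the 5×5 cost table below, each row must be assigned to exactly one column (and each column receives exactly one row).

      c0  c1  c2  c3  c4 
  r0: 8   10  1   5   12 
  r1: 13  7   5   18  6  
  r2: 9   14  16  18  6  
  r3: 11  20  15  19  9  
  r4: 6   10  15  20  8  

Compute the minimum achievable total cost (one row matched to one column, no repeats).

optimal assignment: row0→col3 (cost 5), row1→col2 (cost 5), row2→col4 (cost 6), row3→col0 (cost 11), row4→col1 (cost 10)
total = 5 + 5 + 6 + 11 + 10 = 37

Minimum assignment cost: 37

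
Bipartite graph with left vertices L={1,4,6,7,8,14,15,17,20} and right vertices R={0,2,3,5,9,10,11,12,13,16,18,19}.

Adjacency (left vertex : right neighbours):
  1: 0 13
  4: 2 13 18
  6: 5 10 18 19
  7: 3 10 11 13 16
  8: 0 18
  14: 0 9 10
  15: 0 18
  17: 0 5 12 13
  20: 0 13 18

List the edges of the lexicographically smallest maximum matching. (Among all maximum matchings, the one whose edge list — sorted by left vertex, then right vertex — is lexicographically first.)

Lex-smallest maximum matching: {(1,0), (4,2), (6,5), (7,3), (8,18), (14,9), (17,12), (20,13)}

|M| = 8 (so the lex-smallest maximum matching has 8 edges)
process left vertices in ascending order; for each, take the smallest-labelled available neighbour that still permits 8 edges overall, or leave it unmatched if none does
lex-smallest matching: {1-0, 4-2, 6-5, 7-3, 8-18, 14-9, 17-12, 20-13}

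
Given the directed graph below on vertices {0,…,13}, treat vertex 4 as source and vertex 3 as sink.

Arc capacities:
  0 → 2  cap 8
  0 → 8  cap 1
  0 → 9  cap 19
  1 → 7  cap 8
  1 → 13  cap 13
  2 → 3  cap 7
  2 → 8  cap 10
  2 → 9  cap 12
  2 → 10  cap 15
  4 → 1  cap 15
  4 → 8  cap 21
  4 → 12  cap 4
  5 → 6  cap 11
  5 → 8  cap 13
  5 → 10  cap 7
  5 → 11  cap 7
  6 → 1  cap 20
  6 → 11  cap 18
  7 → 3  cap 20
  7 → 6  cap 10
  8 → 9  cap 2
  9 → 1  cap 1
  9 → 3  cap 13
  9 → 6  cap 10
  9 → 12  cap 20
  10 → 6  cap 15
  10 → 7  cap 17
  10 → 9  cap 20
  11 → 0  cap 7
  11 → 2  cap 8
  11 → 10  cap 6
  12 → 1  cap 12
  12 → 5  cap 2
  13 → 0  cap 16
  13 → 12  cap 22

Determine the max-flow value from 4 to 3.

augment #1: 4→1→7→3 bottleneck 8, total now 8
augment #2: 4→8→9→3 bottleneck 2, total now 10
augment #3: 4→1→13→0→2→3 bottleneck 7, total now 17
augment #4: 4→12→5→10→7→3 bottleneck 2, total now 19
augment #5: 4→12→1→13→0→9→3 bottleneck 2, total now 21

Maximum flow value: 21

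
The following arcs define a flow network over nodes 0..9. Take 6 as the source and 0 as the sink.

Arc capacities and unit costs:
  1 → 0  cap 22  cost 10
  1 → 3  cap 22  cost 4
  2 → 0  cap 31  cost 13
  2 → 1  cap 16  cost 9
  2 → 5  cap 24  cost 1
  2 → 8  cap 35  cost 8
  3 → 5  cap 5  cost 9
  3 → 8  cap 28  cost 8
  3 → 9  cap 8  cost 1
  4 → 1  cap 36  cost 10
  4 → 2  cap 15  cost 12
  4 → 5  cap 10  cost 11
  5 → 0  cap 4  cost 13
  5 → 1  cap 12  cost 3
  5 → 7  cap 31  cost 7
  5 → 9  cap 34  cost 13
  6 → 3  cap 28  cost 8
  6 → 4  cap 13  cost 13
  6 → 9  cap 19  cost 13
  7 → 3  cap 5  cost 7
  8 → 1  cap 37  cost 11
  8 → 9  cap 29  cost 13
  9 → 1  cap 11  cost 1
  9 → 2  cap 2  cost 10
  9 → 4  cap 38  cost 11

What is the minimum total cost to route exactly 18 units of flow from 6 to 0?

Minimum cost for 18 units: 448

shortest-cost path #1: 6→3→9→1→0 push 8 @ unit cost 20 (adds 160)
shortest-cost path #2: 6→9→1→0 push 3 @ unit cost 24 (adds 72)
shortest-cost path #3: 6→3→5→0 push 4 @ unit cost 30 (adds 120)
shortest-cost path #4: 6→3→5→1→0 push 1 @ unit cost 30 (adds 30)
shortest-cost path #5: 6→4→1→0 push 2 @ unit cost 33 (adds 66)
total cost = 448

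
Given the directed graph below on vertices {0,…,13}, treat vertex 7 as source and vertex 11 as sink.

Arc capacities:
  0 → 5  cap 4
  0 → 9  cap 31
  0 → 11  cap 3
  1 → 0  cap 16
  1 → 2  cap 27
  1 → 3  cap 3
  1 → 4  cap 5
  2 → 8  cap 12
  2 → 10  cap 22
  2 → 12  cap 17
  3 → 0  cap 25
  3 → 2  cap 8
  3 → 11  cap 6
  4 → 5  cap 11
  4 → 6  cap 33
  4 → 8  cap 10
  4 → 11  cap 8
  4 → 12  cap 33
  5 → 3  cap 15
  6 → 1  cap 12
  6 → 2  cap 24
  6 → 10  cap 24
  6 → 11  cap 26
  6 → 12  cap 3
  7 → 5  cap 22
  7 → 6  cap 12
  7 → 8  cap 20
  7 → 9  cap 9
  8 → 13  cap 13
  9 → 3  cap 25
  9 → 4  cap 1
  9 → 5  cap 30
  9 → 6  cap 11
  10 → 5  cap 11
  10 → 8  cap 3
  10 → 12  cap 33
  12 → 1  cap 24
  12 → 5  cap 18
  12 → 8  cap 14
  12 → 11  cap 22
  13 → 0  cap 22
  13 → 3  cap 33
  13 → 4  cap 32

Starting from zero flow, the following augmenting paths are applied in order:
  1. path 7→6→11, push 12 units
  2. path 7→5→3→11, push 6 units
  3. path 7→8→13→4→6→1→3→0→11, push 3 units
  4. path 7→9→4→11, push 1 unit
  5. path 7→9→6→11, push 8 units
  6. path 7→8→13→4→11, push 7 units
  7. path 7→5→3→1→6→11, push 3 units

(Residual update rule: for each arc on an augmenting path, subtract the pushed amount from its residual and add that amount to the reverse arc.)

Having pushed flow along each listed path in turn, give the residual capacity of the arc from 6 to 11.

Residual capacity of (6,11): 3

after path 1 (7→6→11, push 12): res(6,11)=14
after path 2 (7→5→3→11, push 6): res(6,11)=14
after path 3 (7→8→13→4→6→1→3→0→11, push 3): res(6,11)=14
after path 4 (7→9→4→11, push 1): res(6,11)=14
after path 5 (7→9→6→11, push 8): res(6,11)=6
after path 6 (7→8→13→4→11, push 7): res(6,11)=6
after path 7 (7→5→3→1→6→11, push 3): res(6,11)=3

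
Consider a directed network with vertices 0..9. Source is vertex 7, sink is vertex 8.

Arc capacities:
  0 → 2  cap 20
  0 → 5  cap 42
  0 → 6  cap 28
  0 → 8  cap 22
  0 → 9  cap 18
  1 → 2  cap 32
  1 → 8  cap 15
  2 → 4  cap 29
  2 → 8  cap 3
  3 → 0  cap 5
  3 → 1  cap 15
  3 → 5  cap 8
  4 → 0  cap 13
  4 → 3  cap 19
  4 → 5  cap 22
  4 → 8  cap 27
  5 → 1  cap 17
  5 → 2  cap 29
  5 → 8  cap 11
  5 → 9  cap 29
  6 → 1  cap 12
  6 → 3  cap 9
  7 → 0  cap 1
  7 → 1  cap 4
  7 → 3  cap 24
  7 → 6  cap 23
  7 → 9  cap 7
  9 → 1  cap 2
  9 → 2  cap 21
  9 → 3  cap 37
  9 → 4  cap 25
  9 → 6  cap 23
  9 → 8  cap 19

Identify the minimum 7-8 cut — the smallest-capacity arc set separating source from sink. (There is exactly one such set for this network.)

augment #1: 7→0→8 push 1
augment #2: 7→1→8 push 4
augment #3: 7→9→8 push 7
augment #4: 7→3→0→8 push 5
augment #5: 7→3→1→8 push 11
augment #6: 7→3→5→8 push 8
augment #7: 7→6→1→2→8 push 3
augment #8: 7→6→1→2→4→8 push 9
augment #9: 7→6→3→1→2→4→8 push 4
max flow = 52; residual-reachable set from 7 gives S-side
cut edges (S→T): {(3,0), (3,1), (3,5), (6,1), (7,0), (7,1), (7,9)} total cap 52

Min-cut arcs: {(3,0), (3,1), (3,5), (6,1), (7,0), (7,1), (7,9)} (total capacity 52)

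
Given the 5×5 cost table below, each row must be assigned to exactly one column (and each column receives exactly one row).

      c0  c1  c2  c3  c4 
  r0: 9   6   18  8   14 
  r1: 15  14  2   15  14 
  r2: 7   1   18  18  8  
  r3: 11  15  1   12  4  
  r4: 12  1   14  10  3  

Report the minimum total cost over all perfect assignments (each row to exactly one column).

optimal assignment: row0→col3 (cost 8), row1→col2 (cost 2), row2→col0 (cost 7), row3→col4 (cost 4), row4→col1 (cost 1)
total = 8 + 2 + 7 + 4 + 1 = 22

Minimum assignment cost: 22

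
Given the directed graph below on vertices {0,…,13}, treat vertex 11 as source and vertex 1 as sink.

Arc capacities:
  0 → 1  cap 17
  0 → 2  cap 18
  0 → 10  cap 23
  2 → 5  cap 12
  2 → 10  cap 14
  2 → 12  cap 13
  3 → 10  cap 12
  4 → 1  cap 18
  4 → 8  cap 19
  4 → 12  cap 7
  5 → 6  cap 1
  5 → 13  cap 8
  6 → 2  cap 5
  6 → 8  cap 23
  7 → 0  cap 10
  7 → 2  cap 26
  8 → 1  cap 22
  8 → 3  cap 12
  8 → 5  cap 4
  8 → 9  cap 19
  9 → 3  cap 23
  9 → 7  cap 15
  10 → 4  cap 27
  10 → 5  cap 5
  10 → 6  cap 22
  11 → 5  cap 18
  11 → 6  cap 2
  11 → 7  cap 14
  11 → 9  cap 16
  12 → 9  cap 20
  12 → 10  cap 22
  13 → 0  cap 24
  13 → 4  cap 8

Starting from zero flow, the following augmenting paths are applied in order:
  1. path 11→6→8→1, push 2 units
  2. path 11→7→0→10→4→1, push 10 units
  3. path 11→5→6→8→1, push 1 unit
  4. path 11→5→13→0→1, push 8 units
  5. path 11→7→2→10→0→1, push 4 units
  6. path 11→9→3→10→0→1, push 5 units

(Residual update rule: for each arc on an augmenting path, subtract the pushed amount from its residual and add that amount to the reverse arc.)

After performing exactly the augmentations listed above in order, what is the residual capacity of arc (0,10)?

Residual capacity of (0,10): 22

after path 1 (11→6→8→1, push 2): res(0,10)=23
after path 2 (11→7→0→10→4→1, push 10): res(0,10)=13
after path 3 (11→5→6→8→1, push 1): res(0,10)=13
after path 4 (11→5→13→0→1, push 8): res(0,10)=13
after path 5 (11→7→2→10→0→1, push 4): res(0,10)=17
after path 6 (11→9→3→10→0→1, push 5): res(0,10)=22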